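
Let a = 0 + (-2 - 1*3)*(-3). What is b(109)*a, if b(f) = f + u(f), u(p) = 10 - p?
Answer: 150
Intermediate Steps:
b(f) = 10 (b(f) = f + (10 - f) = 10)
a = 15 (a = 0 + (-2 - 3)*(-3) = 0 - 5*(-3) = 0 + 15 = 15)
b(109)*a = 10*15 = 150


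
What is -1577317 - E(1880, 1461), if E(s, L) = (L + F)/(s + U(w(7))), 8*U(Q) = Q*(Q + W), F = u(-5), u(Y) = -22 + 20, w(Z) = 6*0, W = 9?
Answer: -2965357419/1880 ≈ -1.5773e+6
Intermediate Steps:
w(Z) = 0
u(Y) = -2
F = -2
U(Q) = Q*(9 + Q)/8 (U(Q) = (Q*(Q + 9))/8 = (Q*(9 + Q))/8 = Q*(9 + Q)/8)
E(s, L) = (-2 + L)/s (E(s, L) = (L - 2)/(s + (1/8)*0*(9 + 0)) = (-2 + L)/(s + (1/8)*0*9) = (-2 + L)/(s + 0) = (-2 + L)/s)
-1577317 - E(1880, 1461) = -1577317 - (-2 + 1461)/1880 = -1577317 - 1459/1880 = -2965357419/1880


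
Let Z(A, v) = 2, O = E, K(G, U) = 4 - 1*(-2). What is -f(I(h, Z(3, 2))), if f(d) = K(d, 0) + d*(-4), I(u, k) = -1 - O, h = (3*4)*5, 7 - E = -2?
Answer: -46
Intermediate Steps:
K(G, U) = 6 (K(G, U) = 4 + 2 = 6)
E = 9 (E = 7 - 1*(-2) = 7 + 2 = 9)
O = 9
h = 60 (h = 12*5 = 60)
I(u, k) = -10 (I(u, k) = -1 - 1*9 = -1 - 9 = -10)
f(d) = 6 - 4*d (f(d) = 6 + d*(-4) = 6 - 4*d)
-f(I(h, Z(3, 2))) = -(6 - 4*(-10)) = -(6 + 40) = -1*46 = -46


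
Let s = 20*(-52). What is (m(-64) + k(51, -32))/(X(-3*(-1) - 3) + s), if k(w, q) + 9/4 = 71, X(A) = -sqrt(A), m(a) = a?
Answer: -19/4160 ≈ -0.0045673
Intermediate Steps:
s = -1040
k(w, q) = 275/4 (k(w, q) = -9/4 + 71 = 275/4)
(m(-64) + k(51, -32))/(X(-3*(-1) - 3) + s) = (-64 + 275/4)/(-sqrt(-3*(-1) - 3) - 1040) = 19/(4*(-sqrt(3 - 3) - 1040)) = 19/(4*(-sqrt(0) - 1040)) = 19/(4*(-1*0 - 1040)) = 19/(4*(0 - 1040)) = (19/4)/(-1040) = (19/4)*(-1/1040) = -19/4160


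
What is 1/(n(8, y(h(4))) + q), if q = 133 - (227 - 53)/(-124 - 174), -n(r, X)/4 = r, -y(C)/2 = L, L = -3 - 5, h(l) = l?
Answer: 149/15136 ≈ 0.0098441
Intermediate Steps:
L = -8
y(C) = 16 (y(C) = -2*(-8) = 16)
n(r, X) = -4*r
q = 19904/149 (q = 133 - 174/(-298) = 133 - 174*(-1)/298 = 133 - 1*(-87/149) = 133 + 87/149 = 19904/149 ≈ 133.58)
1/(n(8, y(h(4))) + q) = 1/(-4*8 + 19904/149) = 1/(-32 + 19904/149) = 1/(15136/149) = 149/15136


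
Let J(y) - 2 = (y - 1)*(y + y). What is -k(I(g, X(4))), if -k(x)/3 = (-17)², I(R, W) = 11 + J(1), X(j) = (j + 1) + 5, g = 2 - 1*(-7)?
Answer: 867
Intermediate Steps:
J(y) = 2 + 2*y*(-1 + y) (J(y) = 2 + (y - 1)*(y + y) = 2 + (-1 + y)*(2*y) = 2 + 2*y*(-1 + y))
g = 9 (g = 2 + 7 = 9)
X(j) = 6 + j (X(j) = (1 + j) + 5 = 6 + j)
I(R, W) = 13 (I(R, W) = 11 + (2 - 2*1 + 2*1²) = 11 + (2 - 2 + 2*1) = 11 + (2 - 2 + 2) = 11 + 2 = 13)
k(x) = -867 (k(x) = -3*(-17)² = -3*289 = -867)
-k(I(g, X(4))) = -1*(-867) = 867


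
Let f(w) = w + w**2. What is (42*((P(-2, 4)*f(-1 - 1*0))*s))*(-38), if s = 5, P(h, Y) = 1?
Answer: 0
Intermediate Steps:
(42*((P(-2, 4)*f(-1 - 1*0))*s))*(-38) = (42*((1*((-1 - 1*0)*(1 + (-1 - 1*0))))*5))*(-38) = (42*((1*((-1 + 0)*(1 + (-1 + 0))))*5))*(-38) = (42*((1*(-(1 - 1)))*5))*(-38) = (42*((1*(-1*0))*5))*(-38) = (42*((1*0)*5))*(-38) = (42*(0*5))*(-38) = (42*0)*(-38) = 0*(-38) = 0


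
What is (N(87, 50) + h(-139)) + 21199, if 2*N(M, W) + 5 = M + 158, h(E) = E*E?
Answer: 40640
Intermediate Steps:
h(E) = E²
N(M, W) = 153/2 + M/2 (N(M, W) = -5/2 + (M + 158)/2 = -5/2 + (158 + M)/2 = -5/2 + (79 + M/2) = 153/2 + M/2)
(N(87, 50) + h(-139)) + 21199 = ((153/2 + (½)*87) + (-139)²) + 21199 = ((153/2 + 87/2) + 19321) + 21199 = (120 + 19321) + 21199 = 19441 + 21199 = 40640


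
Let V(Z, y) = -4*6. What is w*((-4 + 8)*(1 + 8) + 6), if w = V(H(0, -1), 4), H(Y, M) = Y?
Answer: -1008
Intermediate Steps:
V(Z, y) = -24
w = -24
w*((-4 + 8)*(1 + 8) + 6) = -24*((-4 + 8)*(1 + 8) + 6) = -24*(4*9 + 6) = -24*(36 + 6) = -24*42 = -1008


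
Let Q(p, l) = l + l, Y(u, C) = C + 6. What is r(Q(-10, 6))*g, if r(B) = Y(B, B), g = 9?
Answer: 162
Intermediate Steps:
Y(u, C) = 6 + C
Q(p, l) = 2*l
r(B) = 6 + B
r(Q(-10, 6))*g = (6 + 2*6)*9 = (6 + 12)*9 = 18*9 = 162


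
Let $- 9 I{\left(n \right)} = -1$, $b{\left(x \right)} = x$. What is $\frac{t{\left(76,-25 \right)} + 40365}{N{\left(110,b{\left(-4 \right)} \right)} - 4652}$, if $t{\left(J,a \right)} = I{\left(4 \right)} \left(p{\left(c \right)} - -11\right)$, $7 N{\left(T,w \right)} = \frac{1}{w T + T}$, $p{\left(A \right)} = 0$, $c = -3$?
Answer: $- \frac{279737920}{32238363} \approx -8.6772$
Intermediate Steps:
$I{\left(n \right)} = \frac{1}{9}$ ($I{\left(n \right)} = \left(- \frac{1}{9}\right) \left(-1\right) = \frac{1}{9}$)
$N{\left(T,w \right)} = \frac{1}{7 \left(T + T w\right)}$ ($N{\left(T,w \right)} = \frac{1}{7 \left(w T + T\right)} = \frac{1}{7 \left(T w + T\right)} = \frac{1}{7 \left(T + T w\right)}$)
$t{\left(J,a \right)} = \frac{11}{9}$ ($t{\left(J,a \right)} = \frac{0 - -11}{9} = \frac{0 + 11}{9} = \frac{1}{9} \cdot 11 = \frac{11}{9}$)
$\frac{t{\left(76,-25 \right)} + 40365}{N{\left(110,b{\left(-4 \right)} \right)} - 4652} = \frac{\frac{11}{9} + 40365}{\frac{1}{7 \cdot 110 \left(1 - 4\right)} - 4652} = \frac{363296}{9 \left(\frac{1}{7} \cdot \frac{1}{110} \frac{1}{-3} - 4652\right)} = \frac{363296}{9 \left(\frac{1}{7} \cdot \frac{1}{110} \left(- \frac{1}{3}\right) - 4652\right)} = \frac{363296}{9 \left(- \frac{1}{2310} - 4652\right)} = \frac{363296}{9 \left(- \frac{10746121}{2310}\right)} = \frac{363296}{9} \left(- \frac{2310}{10746121}\right) = - \frac{279737920}{32238363}$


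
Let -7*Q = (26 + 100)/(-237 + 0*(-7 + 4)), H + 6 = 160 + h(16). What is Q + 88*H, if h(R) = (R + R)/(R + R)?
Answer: 1077566/79 ≈ 13640.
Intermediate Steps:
h(R) = 1 (h(R) = (2*R)/((2*R)) = (2*R)*(1/(2*R)) = 1)
H = 155 (H = -6 + (160 + 1) = -6 + 161 = 155)
Q = 6/79 (Q = -(26 + 100)/(7*(-237 + 0*(-7 + 4))) = -18/(-237 + 0*(-3)) = -18/(-237 + 0) = -18/(-237) = -18*(-1)/237 = -1/7*(-42/79) = 6/79 ≈ 0.075949)
Q + 88*H = 6/79 + 88*155 = 6/79 + 13640 = 1077566/79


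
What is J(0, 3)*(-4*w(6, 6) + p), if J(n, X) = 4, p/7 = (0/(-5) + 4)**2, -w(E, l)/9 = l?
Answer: 1312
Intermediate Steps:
w(E, l) = -9*l
p = 112 (p = 7*(0/(-5) + 4)**2 = 7*(0*(-1/5) + 4)**2 = 7*(0 + 4)**2 = 7*4**2 = 7*16 = 112)
J(0, 3)*(-4*w(6, 6) + p) = 4*(-(-36)*6 + 112) = 4*(-4*(-54) + 112) = 4*(216 + 112) = 4*328 = 1312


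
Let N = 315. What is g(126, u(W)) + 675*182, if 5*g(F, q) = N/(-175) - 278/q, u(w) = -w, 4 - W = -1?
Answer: 3071519/25 ≈ 1.2286e+5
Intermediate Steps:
W = 5 (W = 4 - 1*(-1) = 4 + 1 = 5)
g(F, q) = -9/25 - 278/(5*q) (g(F, q) = (315/(-175) - 278/q)/5 = (315*(-1/175) - 278/q)/5 = (-9/5 - 278/q)/5 = -9/25 - 278/(5*q))
g(126, u(W)) + 675*182 = (-1390 - (-9)*5)/(25*((-1*5))) + 675*182 = (1/25)*(-1390 - 9*(-5))/(-5) + 122850 = (1/25)*(-⅕)*(-1390 + 45) + 122850 = (1/25)*(-⅕)*(-1345) + 122850 = 269/25 + 122850 = 3071519/25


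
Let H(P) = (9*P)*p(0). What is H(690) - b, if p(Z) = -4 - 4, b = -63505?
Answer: 13825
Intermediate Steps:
p(Z) = -8
H(P) = -72*P (H(P) = (9*P)*(-8) = -72*P)
H(690) - b = -72*690 - 1*(-63505) = -49680 + 63505 = 13825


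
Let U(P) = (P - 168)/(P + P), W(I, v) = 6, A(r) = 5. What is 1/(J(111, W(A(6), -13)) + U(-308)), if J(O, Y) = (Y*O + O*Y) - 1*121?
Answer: 22/26659 ≈ 0.00082524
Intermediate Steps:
U(P) = (-168 + P)/(2*P) (U(P) = (-168 + P)/((2*P)) = (-168 + P)*(1/(2*P)) = (-168 + P)/(2*P))
J(O, Y) = -121 + 2*O*Y (J(O, Y) = (O*Y + O*Y) - 121 = 2*O*Y - 121 = -121 + 2*O*Y)
1/(J(111, W(A(6), -13)) + U(-308)) = 1/((-121 + 2*111*6) + (½)*(-168 - 308)/(-308)) = 1/((-121 + 1332) + (½)*(-1/308)*(-476)) = 1/(1211 + 17/22) = 1/(26659/22) = 22/26659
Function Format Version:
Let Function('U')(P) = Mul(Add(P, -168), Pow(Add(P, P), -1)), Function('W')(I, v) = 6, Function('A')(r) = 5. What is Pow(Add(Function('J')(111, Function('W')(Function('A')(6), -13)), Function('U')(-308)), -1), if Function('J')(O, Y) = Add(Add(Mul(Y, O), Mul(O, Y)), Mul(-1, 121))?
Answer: Rational(22, 26659) ≈ 0.00082524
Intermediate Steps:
Function('U')(P) = Mul(Rational(1, 2), Pow(P, -1), Add(-168, P)) (Function('U')(P) = Mul(Add(-168, P), Pow(Mul(2, P), -1)) = Mul(Add(-168, P), Mul(Rational(1, 2), Pow(P, -1))) = Mul(Rational(1, 2), Pow(P, -1), Add(-168, P)))
Function('J')(O, Y) = Add(-121, Mul(2, O, Y)) (Function('J')(O, Y) = Add(Add(Mul(O, Y), Mul(O, Y)), -121) = Add(Mul(2, O, Y), -121) = Add(-121, Mul(2, O, Y)))
Pow(Add(Function('J')(111, Function('W')(Function('A')(6), -13)), Function('U')(-308)), -1) = Pow(Add(Add(-121, Mul(2, 111, 6)), Mul(Rational(1, 2), Pow(-308, -1), Add(-168, -308))), -1) = Pow(Add(Add(-121, 1332), Mul(Rational(1, 2), Rational(-1, 308), -476)), -1) = Pow(Add(1211, Rational(17, 22)), -1) = Pow(Rational(26659, 22), -1) = Rational(22, 26659)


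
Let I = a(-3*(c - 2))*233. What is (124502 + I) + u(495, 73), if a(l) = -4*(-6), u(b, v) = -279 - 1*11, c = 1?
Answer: 129804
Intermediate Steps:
u(b, v) = -290 (u(b, v) = -279 - 11 = -290)
a(l) = 24
I = 5592 (I = 24*233 = 5592)
(124502 + I) + u(495, 73) = (124502 + 5592) - 290 = 130094 - 290 = 129804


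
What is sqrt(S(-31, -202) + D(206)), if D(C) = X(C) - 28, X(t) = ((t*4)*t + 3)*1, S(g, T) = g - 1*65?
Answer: 3*sqrt(18847) ≈ 411.85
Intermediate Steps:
S(g, T) = -65 + g (S(g, T) = g - 65 = -65 + g)
X(t) = 3 + 4*t**2 (X(t) = ((4*t)*t + 3)*1 = (4*t**2 + 3)*1 = (3 + 4*t**2)*1 = 3 + 4*t**2)
D(C) = -25 + 4*C**2 (D(C) = (3 + 4*C**2) - 28 = -25 + 4*C**2)
sqrt(S(-31, -202) + D(206)) = sqrt((-65 - 31) + (-25 + 4*206**2)) = sqrt(-96 + (-25 + 4*42436)) = sqrt(-96 + (-25 + 169744)) = sqrt(-96 + 169719) = sqrt(169623) = 3*sqrt(18847)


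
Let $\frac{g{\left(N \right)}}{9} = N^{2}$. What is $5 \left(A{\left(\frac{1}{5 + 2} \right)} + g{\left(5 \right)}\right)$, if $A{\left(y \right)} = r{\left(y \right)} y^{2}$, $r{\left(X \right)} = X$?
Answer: $\frac{385880}{343} \approx 1125.0$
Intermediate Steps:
$A{\left(y \right)} = y^{3}$ ($A{\left(y \right)} = y y^{2} = y^{3}$)
$g{\left(N \right)} = 9 N^{2}$
$5 \left(A{\left(\frac{1}{5 + 2} \right)} + g{\left(5 \right)}\right) = 5 \left(\left(\frac{1}{5 + 2}\right)^{3} + 9 \cdot 5^{2}\right) = 5 \left(\left(\frac{1}{7}\right)^{3} + 9 \cdot 25\right) = 5 \left(\left(\frac{1}{7}\right)^{3} + 225\right) = 5 \left(\frac{1}{343} + 225\right) = 5 \cdot \frac{77176}{343} = \frac{385880}{343}$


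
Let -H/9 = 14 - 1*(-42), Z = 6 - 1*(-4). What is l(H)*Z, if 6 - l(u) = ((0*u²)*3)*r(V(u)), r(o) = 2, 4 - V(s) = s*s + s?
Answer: 60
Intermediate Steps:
V(s) = 4 - s - s² (V(s) = 4 - (s*s + s) = 4 - (s² + s) = 4 - (s + s²) = 4 + (-s - s²) = 4 - s - s²)
Z = 10 (Z = 6 + 4 = 10)
H = -504 (H = -9*(14 - 1*(-42)) = -9*(14 + 42) = -9*56 = -504)
l(u) = 6 (l(u) = 6 - (0*u²)*3*2 = 6 - 0*3*2 = 6 - 0*2 = 6 - 1*0 = 6 + 0 = 6)
l(H)*Z = 6*10 = 60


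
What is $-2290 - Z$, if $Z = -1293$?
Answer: $-997$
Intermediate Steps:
$-2290 - Z = -2290 - -1293 = -2290 + 1293 = -997$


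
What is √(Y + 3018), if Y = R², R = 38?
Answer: √4462 ≈ 66.798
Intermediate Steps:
Y = 1444 (Y = 38² = 1444)
√(Y + 3018) = √(1444 + 3018) = √4462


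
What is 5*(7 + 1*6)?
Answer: 65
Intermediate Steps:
5*(7 + 1*6) = 5*(7 + 6) = 5*13 = 65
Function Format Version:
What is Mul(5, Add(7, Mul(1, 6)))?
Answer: 65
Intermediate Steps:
Mul(5, Add(7, Mul(1, 6))) = Mul(5, Add(7, 6)) = Mul(5, 13) = 65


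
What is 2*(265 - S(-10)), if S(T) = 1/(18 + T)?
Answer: 2119/4 ≈ 529.75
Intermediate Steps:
2*(265 - S(-10)) = 2*(265 - 1/(18 - 10)) = 2*(265 - 1/8) = 2*(265 - 1*⅛) = 2*(265 - ⅛) = 2*(2119/8) = 2119/4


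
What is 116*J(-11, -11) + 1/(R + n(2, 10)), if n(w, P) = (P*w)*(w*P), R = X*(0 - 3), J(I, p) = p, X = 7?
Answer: -483603/379 ≈ -1276.0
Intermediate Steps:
R = -21 (R = 7*(0 - 3) = 7*(-3) = -21)
n(w, P) = P²*w² (n(w, P) = (P*w)*(P*w) = P²*w²)
116*J(-11, -11) + 1/(R + n(2, 10)) = 116*(-11) + 1/(-21 + 10²*2²) = -1276 + 1/(-21 + 100*4) = -1276 + 1/(-21 + 400) = -1276 + 1/379 = -483603/379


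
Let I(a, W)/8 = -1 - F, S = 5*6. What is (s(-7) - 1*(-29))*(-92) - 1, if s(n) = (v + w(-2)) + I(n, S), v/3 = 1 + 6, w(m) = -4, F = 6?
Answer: 919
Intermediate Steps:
S = 30
I(a, W) = -56 (I(a, W) = 8*(-1 - 1*6) = 8*(-1 - 6) = 8*(-7) = -56)
v = 21 (v = 3*(1 + 6) = 3*7 = 21)
s(n) = -39 (s(n) = (21 - 4) - 56 = 17 - 56 = -39)
(s(-7) - 1*(-29))*(-92) - 1 = (-39 - 1*(-29))*(-92) - 1 = (-39 + 29)*(-92) - 1 = -10*(-92) - 1 = 920 - 1 = 919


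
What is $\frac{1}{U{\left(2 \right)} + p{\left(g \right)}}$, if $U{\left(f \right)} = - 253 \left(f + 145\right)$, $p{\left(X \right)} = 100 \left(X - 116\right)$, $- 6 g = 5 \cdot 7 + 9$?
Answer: $- \frac{3}{148573} \approx -2.0192 \cdot 10^{-5}$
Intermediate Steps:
$g = - \frac{22}{3}$ ($g = - \frac{5 \cdot 7 + 9}{6} = - \frac{35 + 9}{6} = \left(- \frac{1}{6}\right) 44 = - \frac{22}{3} \approx -7.3333$)
$p{\left(X \right)} = -11600 + 100 X$ ($p{\left(X \right)} = 100 \left(-116 + X\right) = -11600 + 100 X$)
$U{\left(f \right)} = -36685 - 253 f$ ($U{\left(f \right)} = - 253 \left(145 + f\right) = -36685 - 253 f$)
$\frac{1}{U{\left(2 \right)} + p{\left(g \right)}} = \frac{1}{\left(-36685 - 506\right) + \left(-11600 + 100 \left(- \frac{22}{3}\right)\right)} = \frac{1}{\left(-36685 - 506\right) - \frac{37000}{3}} = \frac{1}{-37191 - \frac{37000}{3}} = \frac{1}{- \frac{148573}{3}} = - \frac{3}{148573}$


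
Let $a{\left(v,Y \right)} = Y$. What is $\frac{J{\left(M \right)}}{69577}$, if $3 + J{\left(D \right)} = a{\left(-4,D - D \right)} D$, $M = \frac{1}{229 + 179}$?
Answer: $- \frac{3}{69577} \approx -4.3118 \cdot 10^{-5}$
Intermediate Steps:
$M = \frac{1}{408} \approx 0.002451$
$J{\left(D \right)} = -3$ ($J{\left(D \right)} = -3 + \left(D - D\right) D = -3 + 0 D = -3 + 0 = -3$)
$\frac{J{\left(M \right)}}{69577} = - \frac{3}{69577}$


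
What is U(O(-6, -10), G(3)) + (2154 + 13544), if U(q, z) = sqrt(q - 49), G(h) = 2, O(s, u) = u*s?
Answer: 15698 + sqrt(11) ≈ 15701.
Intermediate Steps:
O(s, u) = s*u
U(q, z) = sqrt(-49 + q)
U(O(-6, -10), G(3)) + (2154 + 13544) = sqrt(-49 - 6*(-10)) + (2154 + 13544) = sqrt(-49 + 60) + 15698 = sqrt(11) + 15698 = 15698 + sqrt(11)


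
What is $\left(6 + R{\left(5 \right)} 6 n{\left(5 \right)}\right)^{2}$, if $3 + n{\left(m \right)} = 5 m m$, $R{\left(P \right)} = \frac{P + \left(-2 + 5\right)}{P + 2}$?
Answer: $\frac{34786404}{49} \approx 7.0993 \cdot 10^{5}$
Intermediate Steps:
$R{\left(P \right)} = \frac{3 + P}{2 + P}$ ($R{\left(P \right)} = \frac{P + 3}{2 + P} = \frac{3 + P}{2 + P}$)
$n{\left(m \right)} = -3 + 5 m^{2}$ ($n{\left(m \right)} = -3 + 5 m m = -3 + 5 m^{2}$)
$\left(6 + R{\left(5 \right)} 6 n{\left(5 \right)}\right)^{2} = \left(6 + \frac{3 + 5}{2 + 5} \cdot 6 \left(-3 + 5 \cdot 5^{2}\right)\right)^{2} = \left(6 + \frac{1}{7} \cdot 8 \cdot 6 \left(-3 + 5 \cdot 25\right)\right)^{2} = \left(6 + \frac{1}{7} \cdot 8 \cdot 6 \left(-3 + 125\right)\right)^{2} = \left(6 + \frac{8}{7} \cdot 6 \cdot 122\right)^{2} = \left(6 + \frac{48}{7} \cdot 122\right)^{2} = \left(6 + \frac{5856}{7}\right)^{2} = \left(\frac{5898}{7}\right)^{2} = \frac{34786404}{49}$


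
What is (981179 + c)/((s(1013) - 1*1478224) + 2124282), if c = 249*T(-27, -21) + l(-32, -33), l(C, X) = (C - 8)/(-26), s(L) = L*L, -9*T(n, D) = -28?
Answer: 38296253/65216853 ≈ 0.58721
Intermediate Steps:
T(n, D) = 28/9 (T(n, D) = -1/9*(-28) = 28/9)
s(L) = L**2
l(C, X) = 4/13 - C/26 (l(C, X) = (-8 + C)*(-1/26) = 4/13 - C/26)
c = 30272/39 (c = 249*(28/9) + (4/13 - 1/26*(-32)) = 2324/3 + (4/13 + 16/13) = 2324/3 + 20/13 = 30272/39 ≈ 776.21)
(981179 + c)/((s(1013) - 1*1478224) + 2124282) = (981179 + 30272/39)/((1013**2 - 1*1478224) + 2124282) = 38296253/(39*((1026169 - 1478224) + 2124282)) = 38296253/(39*(-452055 + 2124282)) = (38296253/39)/1672227 = (38296253/39)*(1/1672227) = 38296253/65216853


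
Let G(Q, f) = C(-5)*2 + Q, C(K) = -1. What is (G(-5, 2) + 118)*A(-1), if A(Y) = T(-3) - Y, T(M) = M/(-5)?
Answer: 888/5 ≈ 177.60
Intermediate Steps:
T(M) = -M/5 (T(M) = M*(-1/5) = -M/5)
G(Q, f) = -2 + Q (G(Q, f) = -1*2 + Q = -2 + Q)
A(Y) = 3/5 - Y (A(Y) = -1/5*(-3) - Y = 3/5 - Y)
(G(-5, 2) + 118)*A(-1) = ((-2 - 5) + 118)*(3/5 - 1*(-1)) = (-7 + 118)*(3/5 + 1) = 111*(8/5) = 888/5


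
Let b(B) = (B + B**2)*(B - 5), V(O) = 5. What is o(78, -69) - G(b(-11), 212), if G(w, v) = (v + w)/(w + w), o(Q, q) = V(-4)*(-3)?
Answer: -13587/880 ≈ -15.440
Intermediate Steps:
o(Q, q) = -15 (o(Q, q) = 5*(-3) = -15)
b(B) = (-5 + B)*(B + B**2) (b(B) = (B + B**2)*(-5 + B) = (-5 + B)*(B + B**2))
G(w, v) = (v + w)/(2*w) (G(w, v) = (v + w)/((2*w)) = (v + w)*(1/(2*w)) = (v + w)/(2*w))
o(78, -69) - G(b(-11), 212) = -15 - (212 - 11*(-5 + (-11)**2 - 4*(-11)))/(2*((-11*(-5 + (-11)**2 - 4*(-11))))) = -15 - (212 - 11*(-5 + 121 + 44))/(2*((-11*(-5 + 121 + 44)))) = -15 - (212 - 11*160)/(2*((-11*160))) = -15 - (212 - 1760)/(2*(-1760)) = -15 - (-1)*(-1548)/(2*1760) = -15 - 1*387/880 = -15 - 387/880 = -13587/880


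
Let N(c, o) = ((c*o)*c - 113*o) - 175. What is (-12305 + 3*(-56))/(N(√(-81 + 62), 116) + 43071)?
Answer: -12473/27584 ≈ -0.45218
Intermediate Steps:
N(c, o) = -175 - 113*o + o*c² (N(c, o) = (o*c² - 113*o) - 175 = (-113*o + o*c²) - 175 = -175 - 113*o + o*c²)
(-12305 + 3*(-56))/(N(√(-81 + 62), 116) + 43071) = (-12305 + 3*(-56))/((-175 - 113*116 + 116*(√(-81 + 62))²) + 43071) = (-12305 - 168)/((-175 - 13108 + 116*(√(-19))²) + 43071) = -12473/((-175 - 13108 + 116*(I*√19)²) + 43071) = -12473/((-175 - 13108 + 116*(-19)) + 43071) = -12473/((-175 - 13108 - 2204) + 43071) = -12473/(-15487 + 43071) = -12473/27584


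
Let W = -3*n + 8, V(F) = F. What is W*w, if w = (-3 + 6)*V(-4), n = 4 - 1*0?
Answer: 48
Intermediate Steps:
n = 4 (n = 4 + 0 = 4)
w = -12 (w = (-3 + 6)*(-4) = 3*(-4) = -12)
W = -4 (W = -3*4 + 8 = -12 + 8 = -4)
W*w = -4*(-12) = 48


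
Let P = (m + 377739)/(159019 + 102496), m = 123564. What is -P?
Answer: -501303/261515 ≈ -1.9169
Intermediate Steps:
P = 501303/261515 (P = (123564 + 377739)/(159019 + 102496) = 501303/261515 ≈ 1.9169)
-P = -1*501303/261515 = -501303/261515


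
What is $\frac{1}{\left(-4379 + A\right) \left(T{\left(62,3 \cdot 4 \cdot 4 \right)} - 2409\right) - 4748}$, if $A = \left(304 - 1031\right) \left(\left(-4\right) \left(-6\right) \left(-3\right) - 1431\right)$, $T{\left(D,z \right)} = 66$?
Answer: $- \frac{1}{2549896334} \approx -3.9217 \cdot 10^{-10}$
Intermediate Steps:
$A = 1092681$ ($A = - 727 \left(24 \left(-3\right) - 1431\right) = - 727 \left(-72 - 1431\right) = \left(-727\right) \left(-1503\right) = 1092681$)
$\frac{1}{\left(-4379 + A\right) \left(T{\left(62,3 \cdot 4 \cdot 4 \right)} - 2409\right) - 4748} = \frac{1}{\left(-4379 + 1092681\right) \left(66 - 2409\right) - 4748} = \frac{1}{1088302 \left(-2343\right) - 4748} = \frac{1}{-2549891586 - 4748} = \frac{1}{-2549896334} = - \frac{1}{2549896334}$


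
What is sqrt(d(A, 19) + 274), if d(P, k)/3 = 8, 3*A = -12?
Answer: sqrt(298) ≈ 17.263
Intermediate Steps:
A = -4 (A = (1/3)*(-12) = -4)
d(P, k) = 24 (d(P, k) = 3*8 = 24)
sqrt(d(A, 19) + 274) = sqrt(24 + 274) = sqrt(298)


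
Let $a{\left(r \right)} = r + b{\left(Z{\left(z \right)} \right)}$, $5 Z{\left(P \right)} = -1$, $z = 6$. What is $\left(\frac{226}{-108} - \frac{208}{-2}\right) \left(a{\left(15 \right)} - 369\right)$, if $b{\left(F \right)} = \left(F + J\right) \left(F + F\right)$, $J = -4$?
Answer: $- \frac{8078404}{225} \approx -35904.0$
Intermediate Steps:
$Z{\left(P \right)} = - \frac{1}{5}$ ($Z{\left(P \right)} = \frac{1}{5} \left(-1\right) = - \frac{1}{5}$)
$b{\left(F \right)} = 2 F \left(-4 + F\right)$ ($b{\left(F \right)} = \left(F - 4\right) \left(F + F\right) = \left(-4 + F\right) 2 F = 2 F \left(-4 + F\right)$)
$a{\left(r \right)} = \frac{42}{25} + r$ ($a{\left(r \right)} = r + 2 \left(- \frac{1}{5}\right) \left(-4 - \frac{1}{5}\right) = r + 2 \left(- \frac{1}{5}\right) \left(- \frac{21}{5}\right) = r + \frac{42}{25} = \frac{42}{25} + r$)
$\left(\frac{226}{-108} - \frac{208}{-2}\right) \left(a{\left(15 \right)} - 369\right) = \left(\frac{226}{-108} - \frac{208}{-2}\right) \left(\left(\frac{42}{25} + 15\right) - 369\right) = \left(226 \left(- \frac{1}{108}\right) - -104\right) \left(\frac{417}{25} - 369\right) = \left(- \frac{113}{54} + 104\right) \left(- \frac{8808}{25}\right) = \frac{5503}{54} \left(- \frac{8808}{25}\right) = - \frac{8078404}{225}$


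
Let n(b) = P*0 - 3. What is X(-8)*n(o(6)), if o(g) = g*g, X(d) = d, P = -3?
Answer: 24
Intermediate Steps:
o(g) = g²
n(b) = -3 (n(b) = -3*0 - 3 = 0 - 3 = -3)
X(-8)*n(o(6)) = -8*(-3) = 24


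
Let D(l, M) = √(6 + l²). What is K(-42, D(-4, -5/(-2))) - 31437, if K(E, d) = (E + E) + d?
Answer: -31521 + √22 ≈ -31516.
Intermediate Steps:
K(E, d) = d + 2*E (K(E, d) = 2*E + d = d + 2*E)
K(-42, D(-4, -5/(-2))) - 31437 = (√(6 + (-4)²) + 2*(-42)) - 31437 = (√(6 + 16) - 84) - 31437 = (√22 - 84) - 31437 = (-84 + √22) - 31437 = -31521 + √22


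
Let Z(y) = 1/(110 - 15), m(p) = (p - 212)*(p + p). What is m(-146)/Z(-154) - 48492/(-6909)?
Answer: 22870924924/2303 ≈ 9.9309e+6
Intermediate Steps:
m(p) = 2*p*(-212 + p) (m(p) = (-212 + p)*(2*p) = 2*p*(-212 + p))
Z(y) = 1/95
m(-146)/Z(-154) - 48492/(-6909) = (2*(-146)*(-212 - 146))/(1/95) - 48492/(-6909) = (2*(-146)*(-358))*95 - 48492*(-1/6909) = 104536*95 + 16164/2303 = 9930920 + 16164/2303 = 22870924924/2303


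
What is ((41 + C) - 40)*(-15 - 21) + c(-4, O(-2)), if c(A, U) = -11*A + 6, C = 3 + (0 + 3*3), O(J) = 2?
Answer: -418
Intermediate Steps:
C = 12 (C = 3 + (0 + 9) = 3 + 9 = 12)
c(A, U) = 6 - 11*A
((41 + C) - 40)*(-15 - 21) + c(-4, O(-2)) = ((41 + 12) - 40)*(-15 - 21) + (6 - 11*(-4)) = (53 - 40)*(-36) + (6 + 44) = 13*(-36) + 50 = -468 + 50 = -418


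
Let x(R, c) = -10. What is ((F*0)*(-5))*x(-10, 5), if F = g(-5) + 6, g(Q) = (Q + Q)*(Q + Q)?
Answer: 0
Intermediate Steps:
g(Q) = 4*Q**2 (g(Q) = (2*Q)*(2*Q) = 4*Q**2)
F = 106 (F = 4*(-5)**2 + 6 = 4*25 + 6 = 100 + 6 = 106)
((F*0)*(-5))*x(-10, 5) = ((106*0)*(-5))*(-10) = (0*(-5))*(-10) = 0*(-10) = 0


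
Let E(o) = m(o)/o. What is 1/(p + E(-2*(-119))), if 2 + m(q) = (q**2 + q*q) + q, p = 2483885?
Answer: 119/295639077 ≈ 4.0252e-7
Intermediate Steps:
m(q) = -2 + q + 2*q**2 (m(q) = -2 + ((q**2 + q*q) + q) = -2 + ((q**2 + q**2) + q) = -2 + (2*q**2 + q) = -2 + (q + 2*q**2) = -2 + q + 2*q**2)
E(o) = (-2 + o + 2*o**2)/o
1/(p + E(-2*(-119))) = 1/(2483885 + (1 - 2/((-2*(-119))) + 2*(-2*(-119)))) = 1/(2483885 + (1 - 2/238 + 2*238)) = 1/(2483885 + (1 - 2*1/238 + 476)) = 1/(2483885 + (1 - 1/119 + 476)) = 1/(2483885 + 56762/119) = 1/(295639077/119) = 119/295639077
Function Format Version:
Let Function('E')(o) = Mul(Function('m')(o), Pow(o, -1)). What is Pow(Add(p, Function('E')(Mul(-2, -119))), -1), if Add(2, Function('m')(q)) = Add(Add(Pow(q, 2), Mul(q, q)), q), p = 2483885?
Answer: Rational(119, 295639077) ≈ 4.0252e-7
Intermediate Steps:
Function('m')(q) = Add(-2, q, Mul(2, Pow(q, 2))) (Function('m')(q) = Add(-2, Add(Add(Pow(q, 2), Mul(q, q)), q)) = Add(-2, Add(Add(Pow(q, 2), Pow(q, 2)), q)) = Add(-2, Add(Mul(2, Pow(q, 2)), q)) = Add(-2, Add(q, Mul(2, Pow(q, 2)))) = Add(-2, q, Mul(2, Pow(q, 2))))
Function('E')(o) = Mul(Pow(o, -1), Add(-2, o, Mul(2, Pow(o, 2)))) (Function('E')(o) = Mul(Add(-2, o, Mul(2, Pow(o, 2))), Pow(o, -1)) = Mul(Pow(o, -1), Add(-2, o, Mul(2, Pow(o, 2)))))
Pow(Add(p, Function('E')(Mul(-2, -119))), -1) = Pow(Add(2483885, Add(1, Mul(-2, Pow(Mul(-2, -119), -1)), Mul(2, Mul(-2, -119)))), -1) = Pow(Add(2483885, Add(1, Mul(-2, Pow(238, -1)), Mul(2, 238))), -1) = Pow(Add(2483885, Add(1, Mul(-2, Rational(1, 238)), 476)), -1) = Pow(Add(2483885, Add(1, Rational(-1, 119), 476)), -1) = Pow(Add(2483885, Rational(56762, 119)), -1) = Pow(Rational(295639077, 119), -1) = Rational(119, 295639077)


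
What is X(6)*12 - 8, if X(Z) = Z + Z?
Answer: 136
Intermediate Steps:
X(Z) = 2*Z
X(6)*12 - 8 = (2*6)*12 - 8 = 12*12 - 8 = 144 - 8 = 136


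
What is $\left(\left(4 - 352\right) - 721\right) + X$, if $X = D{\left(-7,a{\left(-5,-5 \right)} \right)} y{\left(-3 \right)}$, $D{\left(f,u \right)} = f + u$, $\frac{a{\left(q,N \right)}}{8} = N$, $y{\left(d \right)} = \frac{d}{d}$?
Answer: $-1116$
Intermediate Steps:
$y{\left(d \right)} = 1$
$a{\left(q,N \right)} = 8 N$
$X = -47$ ($X = \left(-7 + 8 \left(-5\right)\right) 1 = \left(-7 - 40\right) 1 = \left(-47\right) 1 = -47$)
$\left(\left(4 - 352\right) - 721\right) + X = \left(\left(4 - 352\right) - 721\right) - 47 = \left(-348 - 721\right) - 47 = -1069 - 47 = -1116$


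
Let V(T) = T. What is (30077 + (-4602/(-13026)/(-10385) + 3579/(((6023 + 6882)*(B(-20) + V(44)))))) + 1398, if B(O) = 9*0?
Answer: 1239822387048717/39390695476 ≈ 31475.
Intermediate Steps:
B(O) = 0
(30077 + (-4602/(-13026)/(-10385) + 3579/(((6023 + 6882)*(B(-20) + V(44)))))) + 1398 = (30077 + (-4602/(-13026)/(-10385) + 3579/(((6023 + 6882)*(0 + 44))))) + 1398 = (30077 + (-4602*(-1/13026)*(-1/10385) + 3579/((12905*44)))) + 1398 = (30077 + ((59/167)*(-1/10385) + 3579/567820)) + 1398 = (30077 + (-59/1734295 + 3579*(1/567820))) + 1398 = (30077 + (-59/1734295 + 3579/567820)) + 1398 = (30077 + 246941617/39390695476) + 1398 = 1184754194773269/39390695476 + 1398 = 1239822387048717/39390695476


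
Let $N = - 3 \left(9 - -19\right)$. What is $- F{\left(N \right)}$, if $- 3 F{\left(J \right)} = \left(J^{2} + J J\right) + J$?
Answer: $4676$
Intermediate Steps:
$N = -84$ ($N = - 3 \left(9 + 19\right) = \left(-3\right) 28 = -84$)
$F{\left(J \right)} = - \frac{2 J^{2}}{3} - \frac{J}{3}$ ($F{\left(J \right)} = - \frac{\left(J^{2} + J J\right) + J}{3} = - \frac{\left(J^{2} + J^{2}\right) + J}{3} = - \frac{2 J^{2} + J}{3} = - \frac{J + 2 J^{2}}{3} = - \frac{2 J^{2}}{3} - \frac{J}{3}$)
$- F{\left(N \right)} = - \frac{\left(-1\right) \left(-84\right) \left(1 + 2 \left(-84\right)\right)}{3} = - \frac{\left(-1\right) \left(-84\right) \left(1 - 168\right)}{3} = - \frac{\left(-1\right) \left(-84\right) \left(-167\right)}{3} = \left(-1\right) \left(-4676\right) = 4676$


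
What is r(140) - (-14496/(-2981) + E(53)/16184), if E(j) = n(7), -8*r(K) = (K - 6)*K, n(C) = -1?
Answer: -113367962163/48244504 ≈ -2349.9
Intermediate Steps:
r(K) = -K*(-6 + K)/8 (r(K) = -(K - 6)*K/8 = -(-6 + K)*K/8 = -K*(-6 + K)/8)
E(j) = -1
r(140) - (-14496/(-2981) + E(53)/16184) = (1/8)*140*(6 - 1*140) - (-14496/(-2981) - 1/16184) = (1/8)*140*(6 - 140) - (-14496*(-1/2981) - 1*1/16184) = (1/8)*140*(-134) - (14496/2981 - 1/16184) = -2345 - 1*234600283/48244504 = -2345 - 234600283/48244504 = -113367962163/48244504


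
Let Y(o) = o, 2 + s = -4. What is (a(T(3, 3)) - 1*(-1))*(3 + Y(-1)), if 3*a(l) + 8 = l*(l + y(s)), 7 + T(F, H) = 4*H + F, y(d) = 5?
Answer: 66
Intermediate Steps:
s = -6 (s = -2 - 4 = -6)
T(F, H) = -7 + F + 4*H (T(F, H) = -7 + (4*H + F) = -7 + (F + 4*H) = -7 + F + 4*H)
a(l) = -8/3 + l*(5 + l)/3 (a(l) = -8/3 + (l*(l + 5))/3 = -8/3 + (l*(5 + l))/3 = -8/3 + l*(5 + l)/3)
(a(T(3, 3)) - 1*(-1))*(3 + Y(-1)) = ((-8/3 + (-7 + 3 + 4*3)²/3 + 5*(-7 + 3 + 4*3)/3) - 1*(-1))*(3 - 1) = ((-8/3 + (-7 + 3 + 12)²/3 + 5*(-7 + 3 + 12)/3) + 1)*2 = ((-8/3 + (⅓)*8² + (5/3)*8) + 1)*2 = ((-8/3 + (⅓)*64 + 40/3) + 1)*2 = ((-8/3 + 64/3 + 40/3) + 1)*2 = (32 + 1)*2 = 33*2 = 66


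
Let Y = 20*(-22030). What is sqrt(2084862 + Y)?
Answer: sqrt(1644262) ≈ 1282.3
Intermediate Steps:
Y = -440600
sqrt(2084862 + Y) = sqrt(2084862 - 440600) = sqrt(1644262)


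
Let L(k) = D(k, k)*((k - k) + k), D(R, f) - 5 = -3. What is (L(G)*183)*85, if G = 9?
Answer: 279990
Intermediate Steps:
D(R, f) = 2 (D(R, f) = 5 - 3 = 2)
L(k) = 2*k (L(k) = 2*((k - k) + k) = 2*(0 + k) = 2*k)
(L(G)*183)*85 = ((2*9)*183)*85 = (18*183)*85 = 3294*85 = 279990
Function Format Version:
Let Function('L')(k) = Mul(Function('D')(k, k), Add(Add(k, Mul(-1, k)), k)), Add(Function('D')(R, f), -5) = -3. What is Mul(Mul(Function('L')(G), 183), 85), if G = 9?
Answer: 279990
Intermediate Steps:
Function('D')(R, f) = 2 (Function('D')(R, f) = Add(5, -3) = 2)
Function('L')(k) = Mul(2, k) (Function('L')(k) = Mul(2, Add(Add(k, Mul(-1, k)), k)) = Mul(2, Add(0, k)) = Mul(2, k))
Mul(Mul(Function('L')(G), 183), 85) = Mul(Mul(Mul(2, 9), 183), 85) = Mul(Mul(18, 183), 85) = Mul(3294, 85) = 279990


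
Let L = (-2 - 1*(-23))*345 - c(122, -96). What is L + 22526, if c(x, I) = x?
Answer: 29649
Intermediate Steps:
L = 7123 (L = (-2 - 1*(-23))*345 - 1*122 = (-2 + 23)*345 - 122 = 21*345 - 122 = 7245 - 122 = 7123)
L + 22526 = 7123 + 22526 = 29649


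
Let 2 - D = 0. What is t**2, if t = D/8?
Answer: 1/16 ≈ 0.062500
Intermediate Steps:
D = 2 (D = 2 - 1*0 = 2 + 0 = 2)
t = 1/4 (t = 2/8 = 2*(1/8) = 1/4 ≈ 0.25000)
t**2 = (1/4)**2 = 1/16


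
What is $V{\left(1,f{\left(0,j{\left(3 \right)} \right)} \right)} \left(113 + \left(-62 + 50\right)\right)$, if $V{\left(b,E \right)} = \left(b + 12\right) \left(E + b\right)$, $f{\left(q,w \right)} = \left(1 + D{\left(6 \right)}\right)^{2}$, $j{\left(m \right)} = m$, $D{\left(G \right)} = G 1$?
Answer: $65650$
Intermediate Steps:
$D{\left(G \right)} = G$
$f{\left(q,w \right)} = 49$ ($f{\left(q,w \right)} = \left(1 + 6\right)^{2} = 7^{2} = 49$)
$V{\left(b,E \right)} = \left(12 + b\right) \left(E + b\right)$
$V{\left(1,f{\left(0,j{\left(3 \right)} \right)} \right)} \left(113 + \left(-62 + 50\right)\right) = \left(1^{2} + 12 \cdot 49 + 12 \cdot 1 + 49 \cdot 1\right) \left(113 + \left(-62 + 50\right)\right) = \left(1 + 588 + 12 + 49\right) \left(113 - 12\right) = 650 \cdot 101 = 65650$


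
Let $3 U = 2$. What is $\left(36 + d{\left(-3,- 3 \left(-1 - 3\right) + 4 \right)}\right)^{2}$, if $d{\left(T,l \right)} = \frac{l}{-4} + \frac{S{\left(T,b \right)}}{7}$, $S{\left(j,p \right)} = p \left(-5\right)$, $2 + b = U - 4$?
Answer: $\frac{565504}{441} \approx 1282.3$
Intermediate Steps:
$U = \frac{2}{3}$ ($U = \frac{1}{3} \cdot 2 = \frac{2}{3} \approx 0.66667$)
$b = - \frac{16}{3}$ ($b = -2 + \left(\frac{2}{3} - 4\right) = -2 - \frac{10}{3} = - \frac{16}{3} \approx -5.3333$)
$S{\left(j,p \right)} = - 5 p$
$d{\left(T,l \right)} = \frac{80}{21} - \frac{l}{4}$ ($d{\left(T,l \right)} = \frac{l}{-4} + \frac{\left(-5\right) \left(- \frac{16}{3}\right)}{7} = l \left(- \frac{1}{4}\right) + \frac{80}{3} \cdot \frac{1}{7} = - \frac{l}{4} + \frac{80}{21} = \frac{80}{21} - \frac{l}{4}$)
$\left(36 + d{\left(-3,- 3 \left(-1 - 3\right) + 4 \right)}\right)^{2} = \left(36 + \left(\frac{80}{21} - \frac{- 3 \left(-1 - 3\right) + 4}{4}\right)\right)^{2} = \left(36 + \left(\frac{80}{21} - \frac{\left(-3\right) \left(-4\right) + 4}{4}\right)\right)^{2} = \left(36 + \left(\frac{80}{21} - \frac{12 + 4}{4}\right)\right)^{2} = \left(36 + \left(\frac{80}{21} - 4\right)\right)^{2} = \left(36 - \frac{4}{21}\right)^{2} = \left(\frac{752}{21}\right)^{2} = \frac{565504}{441}$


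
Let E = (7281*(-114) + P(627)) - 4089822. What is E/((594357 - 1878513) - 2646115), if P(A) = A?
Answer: 4919229/3930271 ≈ 1.2516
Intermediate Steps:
E = -4919229 (E = (7281*(-114) + 627) - 4089822 = (-830034 + 627) - 4089822 = -829407 - 4089822 = -4919229)
E/((594357 - 1878513) - 2646115) = -4919229/((594357 - 1878513) - 2646115) = -4919229/(-1284156 - 2646115) = -4919229/(-3930271) = -4919229*(-1/3930271) = 4919229/3930271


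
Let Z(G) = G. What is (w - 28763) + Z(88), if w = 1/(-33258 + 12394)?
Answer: -598275201/20864 ≈ -28675.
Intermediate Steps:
w = -1/20864 (w = 1/(-20864) = -1/20864 ≈ -4.7929e-5)
(w - 28763) + Z(88) = (-1/20864 - 28763) + 88 = -600111233/20864 + 88 = -598275201/20864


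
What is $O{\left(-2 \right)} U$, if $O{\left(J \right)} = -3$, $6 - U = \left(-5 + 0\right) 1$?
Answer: $-33$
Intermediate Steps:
$U = 11$ ($U = 6 - \left(-5 + 0\right) 1 = 6 - \left(-5\right) 1 = 6 - -5 = 6 + 5 = 11$)
$O{\left(-2 \right)} U = \left(-3\right) 11 = -33$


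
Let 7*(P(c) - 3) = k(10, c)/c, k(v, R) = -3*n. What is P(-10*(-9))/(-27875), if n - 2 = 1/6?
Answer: -3767/35122500 ≈ -0.00010725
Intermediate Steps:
n = 13/6 (n = 2 + 1/6 = 2 + ⅙ = 13/6 ≈ 2.1667)
k(v, R) = -13/2 (k(v, R) = -3*13/6 = -13/2)
P(c) = 3 - 13/(14*c) (P(c) = 3 + (-13/(2*c))/7 = 3 - 13/(14*c))
P(-10*(-9))/(-27875) = (3 - 13/(14*((-10*(-9)))))/(-27875) = (3 - 13/14/90)*(-1/27875) = (3 - 13/14*1/90)*(-1/27875) = (3 - 13/1260)*(-1/27875) = (3767/1260)*(-1/27875) = -3767/35122500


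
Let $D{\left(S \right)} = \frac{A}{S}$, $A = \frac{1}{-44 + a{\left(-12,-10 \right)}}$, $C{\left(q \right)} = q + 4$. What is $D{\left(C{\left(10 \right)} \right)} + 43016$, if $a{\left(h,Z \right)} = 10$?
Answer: $\frac{20475615}{476} \approx 43016.0$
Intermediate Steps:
$C{\left(q \right)} = 4 + q$
$A = - \frac{1}{34}$ ($A = \frac{1}{-44 + 10} = \frac{1}{-34} = - \frac{1}{34} \approx -0.029412$)
$D{\left(S \right)} = - \frac{1}{34 S}$
$D{\left(C{\left(10 \right)} \right)} + 43016 = - \frac{1}{34 \left(4 + 10\right)} + 43016 = - \frac{1}{34 \cdot 14} + 43016 = \left(- \frac{1}{34}\right) \frac{1}{14} + 43016 = - \frac{1}{476} + 43016 = \frac{20475615}{476}$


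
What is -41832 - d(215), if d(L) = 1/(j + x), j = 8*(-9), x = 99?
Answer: -1129465/27 ≈ -41832.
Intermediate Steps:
j = -72
d(L) = 1/27 (d(L) = 1/(-72 + 99) = 1/27)
-41832 - d(215) = -41832 - 1*1/27 = -41832 - 1/27 = -1129465/27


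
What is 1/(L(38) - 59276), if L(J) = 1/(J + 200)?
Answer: -238/14107687 ≈ -1.6870e-5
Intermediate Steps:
L(J) = 1/(200 + J)
1/(L(38) - 59276) = 1/(1/(200 + 38) - 59276) = 1/(1/238 - 59276) = 1/(-14107687/238) = -238/14107687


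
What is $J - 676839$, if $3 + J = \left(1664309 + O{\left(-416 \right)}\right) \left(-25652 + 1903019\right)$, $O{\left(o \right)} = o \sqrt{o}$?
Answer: $3124518117561 - 3123938688 i \sqrt{26} \approx 3.1245 \cdot 10^{12} - 1.5929 \cdot 10^{10} i$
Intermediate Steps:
$O{\left(o \right)} = o^{\frac{3}{2}}$
$J = 3124518794400 - 3123938688 i \sqrt{26}$ ($J = -3 + \left(1664309 + \left(-416\right)^{\frac{3}{2}}\right) \left(-25652 + 1903019\right) = -3 + \left(1664309 - 1664 i \sqrt{26}\right) 1877367 = -3 + \left(3124518794403 - 3123938688 i \sqrt{26}\right) = 3124518794400 - 3123938688 i \sqrt{26} \approx 3.1245 \cdot 10^{12} - 1.5929 \cdot 10^{10} i$)
$J - 676839 = \left(3124518794400 - 3123938688 i \sqrt{26}\right) - 676839 = 3124518117561 - 3123938688 i \sqrt{26}$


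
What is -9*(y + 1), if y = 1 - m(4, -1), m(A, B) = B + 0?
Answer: -27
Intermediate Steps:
m(A, B) = B
y = 2 (y = 1 - 1*(-1) = 1 + 1 = 2)
-9*(y + 1) = -9*(2 + 1) = -9*3 = -27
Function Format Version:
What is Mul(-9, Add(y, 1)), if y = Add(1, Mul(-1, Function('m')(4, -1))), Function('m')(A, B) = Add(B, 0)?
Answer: -27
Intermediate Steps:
Function('m')(A, B) = B
y = 2 (y = Add(1, Mul(-1, -1)) = Add(1, 1) = 2)
Mul(-9, Add(y, 1)) = Mul(-9, Add(2, 1)) = Mul(-9, 3) = -27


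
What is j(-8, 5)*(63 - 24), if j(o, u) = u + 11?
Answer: 624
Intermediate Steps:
j(o, u) = 11 + u
j(-8, 5)*(63 - 24) = (11 + 5)*(63 - 24) = 16*39 = 624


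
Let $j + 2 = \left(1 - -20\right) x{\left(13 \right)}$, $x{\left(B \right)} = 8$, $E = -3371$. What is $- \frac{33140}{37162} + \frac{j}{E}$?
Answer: $- \frac{58941916}{62636551} \approx -0.94101$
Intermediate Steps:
$j = 166$ ($j = -2 + \left(1 - -20\right) 8 = -2 + \left(1 + 20\right) 8 = -2 + 21 \cdot 8 = -2 + 168 = 166$)
$- \frac{33140}{37162} + \frac{j}{E} = - \frac{33140}{37162} + \frac{166}{-3371} = \left(-33140\right) \frac{1}{37162} + 166 \left(- \frac{1}{3371}\right) = - \frac{16570}{18581} - \frac{166}{3371} = - \frac{58941916}{62636551}$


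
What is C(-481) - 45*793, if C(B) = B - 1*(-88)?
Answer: -36078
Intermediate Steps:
C(B) = 88 + B (C(B) = B + 88 = 88 + B)
C(-481) - 45*793 = (88 - 481) - 45*793 = -393 - 35685 = -36078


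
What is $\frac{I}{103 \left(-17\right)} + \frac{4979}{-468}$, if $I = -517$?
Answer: $- \frac{652021}{63036} \approx -10.344$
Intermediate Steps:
$\frac{I}{103 \left(-17\right)} + \frac{4979}{-468} = - \frac{517}{103 \left(-17\right)} + \frac{4979}{-468} = - \frac{517}{-1751} + 4979 \left(- \frac{1}{468}\right) = \left(-517\right) \left(- \frac{1}{1751}\right) - \frac{383}{36} = \frac{517}{1751} - \frac{383}{36} = - \frac{652021}{63036}$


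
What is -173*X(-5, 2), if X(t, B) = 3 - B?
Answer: -173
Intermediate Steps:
-173*X(-5, 2) = -173*(3 - 1*2) = -173*(3 - 2) = -173*1 = -173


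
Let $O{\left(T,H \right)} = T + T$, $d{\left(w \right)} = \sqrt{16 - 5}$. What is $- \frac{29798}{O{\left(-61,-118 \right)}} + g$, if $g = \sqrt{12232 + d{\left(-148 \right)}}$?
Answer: $\frac{14899}{61} + \sqrt{12232 + \sqrt{11}} \approx 354.86$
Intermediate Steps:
$d{\left(w \right)} = \sqrt{11}$
$O{\left(T,H \right)} = 2 T$
$g = \sqrt{12232 + \sqrt{11}} \approx 110.61$
$- \frac{29798}{O{\left(-61,-118 \right)}} + g = - \frac{29798}{2 \left(-61\right)} + \sqrt{12232 + \sqrt{11}} = - \frac{29798}{-122} + \sqrt{12232 + \sqrt{11}} = \left(-29798\right) \left(- \frac{1}{122}\right) + \sqrt{12232 + \sqrt{11}} = \frac{14899}{61} + \sqrt{12232 + \sqrt{11}}$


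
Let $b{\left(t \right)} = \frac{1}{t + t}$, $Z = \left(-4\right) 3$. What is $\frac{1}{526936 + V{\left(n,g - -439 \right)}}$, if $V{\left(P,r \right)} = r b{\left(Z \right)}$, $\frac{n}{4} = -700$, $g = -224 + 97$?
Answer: $\frac{1}{526923} \approx 1.8978 \cdot 10^{-6}$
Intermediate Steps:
$g = -127$
$n = -2800$ ($n = 4 \left(-700\right) = -2800$)
$Z = -12$
$b{\left(t \right)} = \frac{1}{2 t}$
$V{\left(P,r \right)} = - \frac{r}{24}$ ($V{\left(P,r \right)} = r \frac{1}{2 \left(-12\right)} = r \frac{1}{2} \left(- \frac{1}{12}\right) = r \left(- \frac{1}{24}\right) = - \frac{r}{24}$)
$\frac{1}{526936 + V{\left(n,g - -439 \right)}} = \frac{1}{526936 - \frac{-127 - -439}{24}} = \frac{1}{526936 - \frac{-127 + 439}{24}} = \frac{1}{526936 - 13} = \frac{1}{526923}$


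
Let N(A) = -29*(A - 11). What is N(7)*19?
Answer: 2204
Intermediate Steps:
N(A) = 319 - 29*A (N(A) = -29*(-11 + A) = 319 - 29*A)
N(7)*19 = (319 - 29*7)*19 = (319 - 203)*19 = 116*19 = 2204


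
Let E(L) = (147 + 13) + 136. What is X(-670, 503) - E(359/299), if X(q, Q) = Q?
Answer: 207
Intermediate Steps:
E(L) = 296 (E(L) = 160 + 136 = 296)
X(-670, 503) - E(359/299) = 503 - 1*296 = 503 - 296 = 207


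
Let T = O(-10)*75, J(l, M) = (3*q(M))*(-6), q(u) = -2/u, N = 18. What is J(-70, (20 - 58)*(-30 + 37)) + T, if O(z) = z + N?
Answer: 79782/133 ≈ 599.86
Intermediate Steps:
O(z) = 18 + z (O(z) = z + 18 = 18 + z)
J(l, M) = 36/M (J(l, M) = (3*(-2/M))*(-6) = -6/M*(-6) = 36/M)
T = 600 (T = (18 - 10)*75 = 8*75 = 600)
J(-70, (20 - 58)*(-30 + 37)) + T = 36/(((20 - 58)*(-30 + 37))) + 600 = 36/((-38*7)) + 600 = 36/(-266) + 600 = 36*(-1/266) + 600 = -18/133 + 600 = 79782/133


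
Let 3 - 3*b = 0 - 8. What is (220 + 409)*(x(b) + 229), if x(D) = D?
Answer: 439042/3 ≈ 1.4635e+5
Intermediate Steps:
b = 11/3 (b = 1 - (0 - 8)/3 = 1 - 1/3*(-8) = 1 + 8/3 = 11/3 ≈ 3.6667)
(220 + 409)*(x(b) + 229) = (220 + 409)*(11/3 + 229) = 629*(698/3) = 439042/3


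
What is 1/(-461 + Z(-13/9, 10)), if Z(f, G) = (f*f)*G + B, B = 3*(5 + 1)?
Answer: -81/34193 ≈ -0.0023689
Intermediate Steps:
B = 18 (B = 3*6 = 18)
Z(f, G) = 18 + G*f**2 (Z(f, G) = (f*f)*G + 18 = f**2*G + 18 = G*f**2 + 18 = 18 + G*f**2)
1/(-461 + Z(-13/9, 10)) = 1/(-461 + (18 + 10*(-13/9)**2)) = 1/(-461 + (18 + 10*(169/81))) = 1/(-461 + (18 + 1690/81)) = 1/(-461 + 3148/81) = 1/(-34193/81) = -81/34193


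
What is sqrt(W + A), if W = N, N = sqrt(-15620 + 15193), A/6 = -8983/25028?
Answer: sqrt(-337239786 + 156600196*I*sqrt(427))/12514 ≈ 3.0514 + 3.386*I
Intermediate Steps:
A = -26949/12514 (A = 6*(-8983/25028) = -26949/12514 ≈ -2.1535)
N = I*sqrt(427) (N = sqrt(-427) = I*sqrt(427) ≈ 20.664*I)
W = I*sqrt(427) ≈ 20.664*I
sqrt(W + A) = sqrt(I*sqrt(427) - 26949/12514) = sqrt(-26949/12514 + I*sqrt(427))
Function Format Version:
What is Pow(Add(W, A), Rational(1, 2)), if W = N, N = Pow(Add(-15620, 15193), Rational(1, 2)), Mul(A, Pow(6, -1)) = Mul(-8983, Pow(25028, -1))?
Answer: Mul(Rational(1, 12514), Pow(Add(-337239786, Mul(156600196, I, Pow(427, Rational(1, 2)))), Rational(1, 2))) ≈ Add(3.0514, Mul(3.3860, I))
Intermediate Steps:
A = Rational(-26949, 12514) (A = Mul(6, Mul(-8983, Pow(25028, -1))) = Mul(6, Mul(-8983, Rational(1, 25028))) = Mul(6, Rational(-8983, 25028)) = Rational(-26949, 12514) ≈ -2.1535)
N = Mul(I, Pow(427, Rational(1, 2))) (N = Pow(-427, Rational(1, 2)) = Mul(I, Pow(427, Rational(1, 2))) ≈ Mul(20.664, I))
W = Mul(I, Pow(427, Rational(1, 2))) ≈ Mul(20.664, I)
Pow(Add(W, A), Rational(1, 2)) = Pow(Add(Mul(I, Pow(427, Rational(1, 2))), Rational(-26949, 12514)), Rational(1, 2)) = Pow(Add(Rational(-26949, 12514), Mul(I, Pow(427, Rational(1, 2)))), Rational(1, 2))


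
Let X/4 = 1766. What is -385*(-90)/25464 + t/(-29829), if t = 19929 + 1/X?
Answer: 154849587973/223565491416 ≈ 0.69264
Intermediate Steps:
X = 7064 (X = 4*1766 = 7064)
t = 140778457/7064 (t = 19929 + 1/7064 = 140778457/7064 ≈ 19929.)
-385*(-90)/25464 + t/(-29829) = -385*(-90)/25464 + (140778457/7064)/(-29829) = 34650*(1/25464) + (140778457/7064)*(-1/29829) = 5775/4244 - 140778457/210712056 = 154849587973/223565491416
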